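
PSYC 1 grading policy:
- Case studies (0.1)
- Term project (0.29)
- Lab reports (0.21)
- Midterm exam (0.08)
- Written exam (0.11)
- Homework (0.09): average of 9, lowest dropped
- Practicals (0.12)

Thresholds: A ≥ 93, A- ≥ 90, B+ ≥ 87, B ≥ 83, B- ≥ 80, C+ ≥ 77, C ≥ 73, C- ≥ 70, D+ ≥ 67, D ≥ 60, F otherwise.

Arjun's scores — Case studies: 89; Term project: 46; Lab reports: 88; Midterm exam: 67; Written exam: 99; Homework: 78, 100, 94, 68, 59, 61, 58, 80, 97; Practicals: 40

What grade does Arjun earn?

D+

Homework: drop 58 → average of remaining 8 = 637/8 = 79.625
Weighted total:
  Case studies 89 × 0.1 = 8.9
  Term project 46 × 0.29 = 13.34
  Lab reports 88 × 0.21 = 18.48
  Midterm exam 67 × 0.08 = 5.36
  Written exam 99 × 0.11 = 10.89
  Homework 79.625 × 0.09 = 7.16625
  Practicals 40 × 0.12 = 4.8
Sum = 68.93625
68.93625 is ≥ 67 and < 70 → D+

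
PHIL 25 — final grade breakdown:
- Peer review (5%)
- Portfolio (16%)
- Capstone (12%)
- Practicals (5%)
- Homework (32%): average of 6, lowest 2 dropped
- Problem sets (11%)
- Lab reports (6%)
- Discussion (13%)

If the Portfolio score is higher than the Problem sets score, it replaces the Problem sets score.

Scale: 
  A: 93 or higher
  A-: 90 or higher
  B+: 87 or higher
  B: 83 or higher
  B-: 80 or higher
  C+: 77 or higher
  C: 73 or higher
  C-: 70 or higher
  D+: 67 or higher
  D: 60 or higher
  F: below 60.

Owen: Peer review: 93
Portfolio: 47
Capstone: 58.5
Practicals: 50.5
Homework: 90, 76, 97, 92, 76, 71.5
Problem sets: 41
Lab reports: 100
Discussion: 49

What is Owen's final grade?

D+

Homework: drop 71.5, 76 → average of remaining 4 = 355/4 = 88.75
Portfolio (47) > Problem sets (41), so Problem sets counts as 47.
Weighted total:
  Peer review 93 × 0.05 = 4.65
  Portfolio 47 × 0.16 = 7.52
  Capstone 58.5 × 0.12 = 7.02
  Practicals 50.5 × 0.05 = 2.525
  Homework 88.75 × 0.32 = 28.4
  Problem sets 47 × 0.11 = 5.17
  Lab reports 100 × 0.06 = 6
  Discussion 49 × 0.13 = 6.37
Sum = 67.655
67.655 is ≥ 67 and < 70 → D+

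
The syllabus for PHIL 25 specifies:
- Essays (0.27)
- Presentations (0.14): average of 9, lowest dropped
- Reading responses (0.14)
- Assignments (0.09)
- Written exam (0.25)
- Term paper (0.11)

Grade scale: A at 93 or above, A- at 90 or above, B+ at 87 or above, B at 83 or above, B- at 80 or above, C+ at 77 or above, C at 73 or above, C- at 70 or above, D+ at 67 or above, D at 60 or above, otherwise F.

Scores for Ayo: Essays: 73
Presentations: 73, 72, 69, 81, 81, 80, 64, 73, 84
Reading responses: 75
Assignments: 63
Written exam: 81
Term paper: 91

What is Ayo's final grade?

C

Presentations: drop 64 → average of remaining 8 = 613/8 = 76.625
Weighted total:
  Essays 73 × 0.27 = 19.71
  Presentations 76.625 × 0.14 = 10.7275
  Reading responses 75 × 0.14 = 10.5
  Assignments 63 × 0.09 = 5.67
  Written exam 81 × 0.25 = 20.25
  Term paper 91 × 0.11 = 10.01
Sum = 76.8675
76.8675 is ≥ 73 and < 77 → C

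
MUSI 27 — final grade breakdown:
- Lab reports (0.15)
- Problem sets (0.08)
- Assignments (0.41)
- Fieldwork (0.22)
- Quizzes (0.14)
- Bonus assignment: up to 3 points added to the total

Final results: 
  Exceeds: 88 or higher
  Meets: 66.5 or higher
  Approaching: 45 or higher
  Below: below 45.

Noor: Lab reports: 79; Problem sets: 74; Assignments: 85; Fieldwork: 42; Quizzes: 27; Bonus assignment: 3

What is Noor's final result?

Weighted total:
  Lab reports 79 × 0.15 = 11.85
  Problem sets 74 × 0.08 = 5.92
  Assignments 85 × 0.41 = 34.85
  Fieldwork 42 × 0.22 = 9.24
  Quizzes 27 × 0.14 = 3.78
Sum = 65.64
Bonus assignment: 65.64 + 3 = 68.64
68.64 is ≥ 66.5 and < 88 → Meets

Meets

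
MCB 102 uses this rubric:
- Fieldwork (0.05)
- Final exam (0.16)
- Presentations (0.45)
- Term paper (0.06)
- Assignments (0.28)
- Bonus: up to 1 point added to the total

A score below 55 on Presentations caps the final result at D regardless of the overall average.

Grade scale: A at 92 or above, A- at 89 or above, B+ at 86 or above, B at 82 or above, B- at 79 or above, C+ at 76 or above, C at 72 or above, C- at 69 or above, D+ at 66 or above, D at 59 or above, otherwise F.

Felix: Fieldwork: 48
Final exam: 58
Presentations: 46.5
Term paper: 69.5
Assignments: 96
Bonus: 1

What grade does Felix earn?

D

Presentations score 46.5 < 55: minimum not met.
Weighted total:
  Fieldwork 48 × 0.05 = 2.4
  Final exam 58 × 0.16 = 9.28
  Presentations 46.5 × 0.45 = 20.925
  Term paper 69.5 × 0.06 = 4.17
  Assignments 96 × 0.28 = 26.88
Sum = 63.655
Bonus: 63.655 + 1 = 64.655
64.655 would be D; cap at D applies → D.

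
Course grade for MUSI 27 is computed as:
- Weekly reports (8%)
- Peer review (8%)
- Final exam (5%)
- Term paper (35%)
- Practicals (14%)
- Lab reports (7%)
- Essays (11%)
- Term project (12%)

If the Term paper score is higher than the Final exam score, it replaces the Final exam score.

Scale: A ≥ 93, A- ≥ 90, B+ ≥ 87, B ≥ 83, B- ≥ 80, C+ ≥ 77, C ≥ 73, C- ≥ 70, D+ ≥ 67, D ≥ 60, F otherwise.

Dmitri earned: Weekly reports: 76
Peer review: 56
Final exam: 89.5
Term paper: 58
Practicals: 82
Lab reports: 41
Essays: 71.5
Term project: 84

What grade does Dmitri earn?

Term paper (58) ≤ Final exam (89.5), so Final exam stays at 89.5.
Weighted total:
  Weekly reports 76 × 0.08 = 6.08
  Peer review 56 × 0.08 = 4.48
  Final exam 89.5 × 0.05 = 4.475
  Term paper 58 × 0.35 = 20.3
  Practicals 82 × 0.14 = 11.48
  Lab reports 41 × 0.07 = 2.87
  Essays 71.5 × 0.11 = 7.865
  Term project 84 × 0.12 = 10.08
Sum = 67.63
67.63 is ≥ 67 and < 70 → D+

D+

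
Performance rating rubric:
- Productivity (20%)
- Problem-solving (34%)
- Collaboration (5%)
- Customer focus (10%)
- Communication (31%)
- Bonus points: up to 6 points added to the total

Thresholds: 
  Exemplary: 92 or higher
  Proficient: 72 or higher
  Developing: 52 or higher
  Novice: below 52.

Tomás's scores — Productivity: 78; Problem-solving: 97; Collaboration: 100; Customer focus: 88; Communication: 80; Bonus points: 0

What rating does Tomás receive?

Weighted total:
  Productivity 78 × 0.2 = 15.6
  Problem-solving 97 × 0.34 = 32.98
  Collaboration 100 × 0.05 = 5
  Customer focus 88 × 0.1 = 8.8
  Communication 80 × 0.31 = 24.8
Sum = 87.18
Bonus points: 87.18 + 0 = 87.18
87.18 is ≥ 72 and < 92 → Proficient

Proficient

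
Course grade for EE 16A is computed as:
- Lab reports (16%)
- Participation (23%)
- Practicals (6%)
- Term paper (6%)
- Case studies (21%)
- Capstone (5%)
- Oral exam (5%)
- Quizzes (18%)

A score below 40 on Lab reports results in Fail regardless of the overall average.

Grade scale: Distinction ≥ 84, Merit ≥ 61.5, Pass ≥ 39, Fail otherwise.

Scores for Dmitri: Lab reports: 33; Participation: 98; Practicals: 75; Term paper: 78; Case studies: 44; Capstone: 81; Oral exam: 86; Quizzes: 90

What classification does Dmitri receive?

Fail

Lab reports score 33 < 40: minimum not met.
Weighted total:
  Lab reports 33 × 0.16 = 5.28
  Participation 98 × 0.23 = 22.54
  Practicals 75 × 0.06 = 4.5
  Term paper 78 × 0.06 = 4.68
  Case studies 44 × 0.21 = 9.24
  Capstone 81 × 0.05 = 4.05
  Oral exam 86 × 0.05 = 4.3
  Quizzes 90 × 0.18 = 16.2
Sum = 70.79
Because the Lab reports minimum was not met, the result is Fail.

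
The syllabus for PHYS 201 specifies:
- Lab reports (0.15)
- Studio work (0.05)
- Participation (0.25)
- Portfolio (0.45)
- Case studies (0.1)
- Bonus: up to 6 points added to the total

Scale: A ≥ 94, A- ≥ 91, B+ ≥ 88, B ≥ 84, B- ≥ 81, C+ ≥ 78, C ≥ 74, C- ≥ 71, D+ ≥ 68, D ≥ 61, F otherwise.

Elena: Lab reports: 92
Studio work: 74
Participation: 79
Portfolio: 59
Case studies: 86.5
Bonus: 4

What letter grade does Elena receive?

Weighted total:
  Lab reports 92 × 0.15 = 13.8
  Studio work 74 × 0.05 = 3.7
  Participation 79 × 0.25 = 19.75
  Portfolio 59 × 0.45 = 26.55
  Case studies 86.5 × 0.1 = 8.65
Sum = 72.45
Bonus: 72.45 + 4 = 76.45
76.45 is ≥ 74 and < 78 → C

C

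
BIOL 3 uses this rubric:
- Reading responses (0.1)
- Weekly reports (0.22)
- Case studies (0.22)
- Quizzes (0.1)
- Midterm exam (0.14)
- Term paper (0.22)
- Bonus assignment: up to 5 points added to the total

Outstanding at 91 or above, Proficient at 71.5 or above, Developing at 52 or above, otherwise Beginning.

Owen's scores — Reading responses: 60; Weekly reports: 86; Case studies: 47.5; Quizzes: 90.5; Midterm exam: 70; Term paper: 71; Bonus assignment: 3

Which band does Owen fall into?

Proficient

Weighted total:
  Reading responses 60 × 0.1 = 6
  Weekly reports 86 × 0.22 = 18.92
  Case studies 47.5 × 0.22 = 10.45
  Quizzes 90.5 × 0.1 = 9.05
  Midterm exam 70 × 0.14 = 9.8
  Term paper 71 × 0.22 = 15.62
Sum = 69.84
Bonus assignment: 69.84 + 3 = 72.84
72.84 is ≥ 71.5 and < 91 → Proficient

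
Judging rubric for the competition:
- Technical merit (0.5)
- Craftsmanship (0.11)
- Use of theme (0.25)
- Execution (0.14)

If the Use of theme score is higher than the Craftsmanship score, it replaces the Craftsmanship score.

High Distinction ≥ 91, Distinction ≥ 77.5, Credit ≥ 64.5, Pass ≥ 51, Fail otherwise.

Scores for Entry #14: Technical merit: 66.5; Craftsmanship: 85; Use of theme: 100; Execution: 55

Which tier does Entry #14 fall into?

Credit

Use of theme (100) > Craftsmanship (85), so Craftsmanship counts as 100.
Weighted total:
  Technical merit 66.5 × 0.5 = 33.25
  Craftsmanship 100 × 0.11 = 11
  Use of theme 100 × 0.25 = 25
  Execution 55 × 0.14 = 7.7
Sum = 76.95
76.95 is ≥ 64.5 and < 77.5 → Credit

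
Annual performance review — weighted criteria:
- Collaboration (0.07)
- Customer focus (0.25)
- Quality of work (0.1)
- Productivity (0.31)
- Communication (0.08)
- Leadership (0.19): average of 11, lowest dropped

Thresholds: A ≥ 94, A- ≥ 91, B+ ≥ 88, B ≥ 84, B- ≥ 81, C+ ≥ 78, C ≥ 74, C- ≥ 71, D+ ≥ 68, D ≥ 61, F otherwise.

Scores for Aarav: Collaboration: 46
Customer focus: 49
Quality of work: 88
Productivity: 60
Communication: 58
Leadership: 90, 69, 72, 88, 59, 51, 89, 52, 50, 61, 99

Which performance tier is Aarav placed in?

Leadership: drop 50 → average of remaining 10 = 730/10 = 73
Weighted total:
  Collaboration 46 × 0.07 = 3.22
  Customer focus 49 × 0.25 = 12.25
  Quality of work 88 × 0.1 = 8.8
  Productivity 60 × 0.31 = 18.6
  Communication 58 × 0.08 = 4.64
  Leadership 73 × 0.19 = 13.87
Sum = 61.38
61.38 is ≥ 61 and < 68 → D

D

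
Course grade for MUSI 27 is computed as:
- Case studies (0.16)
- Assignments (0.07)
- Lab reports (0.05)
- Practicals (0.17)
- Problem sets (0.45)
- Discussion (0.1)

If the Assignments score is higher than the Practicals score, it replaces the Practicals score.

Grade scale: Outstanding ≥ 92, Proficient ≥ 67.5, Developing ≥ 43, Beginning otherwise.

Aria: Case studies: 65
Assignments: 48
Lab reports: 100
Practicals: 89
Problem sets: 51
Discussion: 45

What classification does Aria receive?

Assignments (48) ≤ Practicals (89), so Practicals stays at 89.
Weighted total:
  Case studies 65 × 0.16 = 10.4
  Assignments 48 × 0.07 = 3.36
  Lab reports 100 × 0.05 = 5
  Practicals 89 × 0.17 = 15.13
  Problem sets 51 × 0.45 = 22.95
  Discussion 45 × 0.1 = 4.5
Sum = 61.34
61.34 is ≥ 43 and < 67.5 → Developing

Developing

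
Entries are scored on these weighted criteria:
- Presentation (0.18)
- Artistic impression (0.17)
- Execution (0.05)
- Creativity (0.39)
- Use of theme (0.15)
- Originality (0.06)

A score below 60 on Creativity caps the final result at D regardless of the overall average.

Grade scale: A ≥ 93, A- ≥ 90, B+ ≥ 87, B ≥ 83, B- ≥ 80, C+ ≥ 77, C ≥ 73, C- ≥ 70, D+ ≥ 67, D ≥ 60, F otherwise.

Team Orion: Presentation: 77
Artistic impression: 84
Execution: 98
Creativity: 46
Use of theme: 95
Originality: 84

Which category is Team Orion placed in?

Creativity score 46 < 60: minimum not met.
Weighted total:
  Presentation 77 × 0.18 = 13.86
  Artistic impression 84 × 0.17 = 14.28
  Execution 98 × 0.05 = 4.9
  Creativity 46 × 0.39 = 17.94
  Use of theme 95 × 0.15 = 14.25
  Originality 84 × 0.06 = 5.04
Sum = 70.27
70.27 would be C-; cap at D applies → D.

D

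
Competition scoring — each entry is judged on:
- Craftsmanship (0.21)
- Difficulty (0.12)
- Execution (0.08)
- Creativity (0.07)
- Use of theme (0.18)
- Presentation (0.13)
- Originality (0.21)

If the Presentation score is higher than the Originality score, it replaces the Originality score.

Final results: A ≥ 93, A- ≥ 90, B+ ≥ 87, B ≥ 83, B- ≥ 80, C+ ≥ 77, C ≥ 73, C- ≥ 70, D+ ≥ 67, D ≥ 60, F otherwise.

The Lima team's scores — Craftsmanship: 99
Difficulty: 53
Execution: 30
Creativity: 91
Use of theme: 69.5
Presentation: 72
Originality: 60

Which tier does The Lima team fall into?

Presentation (72) > Originality (60), so Originality counts as 72.
Weighted total:
  Craftsmanship 99 × 0.21 = 20.79
  Difficulty 53 × 0.12 = 6.36
  Execution 30 × 0.08 = 2.4
  Creativity 91 × 0.07 = 6.37
  Use of theme 69.5 × 0.18 = 12.51
  Presentation 72 × 0.13 = 9.36
  Originality 72 × 0.21 = 15.12
Sum = 72.91
72.91 is ≥ 70 and < 73 → C-

C-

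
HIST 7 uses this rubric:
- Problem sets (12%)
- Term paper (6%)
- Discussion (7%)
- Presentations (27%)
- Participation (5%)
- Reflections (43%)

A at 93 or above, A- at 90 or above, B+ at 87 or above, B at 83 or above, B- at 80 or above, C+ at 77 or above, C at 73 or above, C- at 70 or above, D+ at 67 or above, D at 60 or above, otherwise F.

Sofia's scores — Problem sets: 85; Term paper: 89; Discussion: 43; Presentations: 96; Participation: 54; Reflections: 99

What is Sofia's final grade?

Weighted total:
  Problem sets 85 × 0.12 = 10.2
  Term paper 89 × 0.06 = 5.34
  Discussion 43 × 0.07 = 3.01
  Presentations 96 × 0.27 = 25.92
  Participation 54 × 0.05 = 2.7
  Reflections 99 × 0.43 = 42.57
Sum = 89.74
89.74 is ≥ 87 and < 90 → B+

B+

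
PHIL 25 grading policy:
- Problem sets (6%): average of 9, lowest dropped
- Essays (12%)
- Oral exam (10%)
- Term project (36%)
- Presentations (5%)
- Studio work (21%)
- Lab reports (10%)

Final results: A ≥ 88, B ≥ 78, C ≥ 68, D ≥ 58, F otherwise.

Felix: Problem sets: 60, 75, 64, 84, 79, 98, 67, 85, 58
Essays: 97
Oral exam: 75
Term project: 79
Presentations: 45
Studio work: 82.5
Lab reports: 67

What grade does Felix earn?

B

Problem sets: drop 58 → average of remaining 8 = 612/8 = 76.5
Weighted total:
  Problem sets 76.5 × 0.06 = 4.59
  Essays 97 × 0.12 = 11.64
  Oral exam 75 × 0.1 = 7.5
  Term project 79 × 0.36 = 28.44
  Presentations 45 × 0.05 = 2.25
  Studio work 82.5 × 0.21 = 17.325
  Lab reports 67 × 0.1 = 6.7
Sum = 78.445
78.445 is ≥ 78 and < 88 → B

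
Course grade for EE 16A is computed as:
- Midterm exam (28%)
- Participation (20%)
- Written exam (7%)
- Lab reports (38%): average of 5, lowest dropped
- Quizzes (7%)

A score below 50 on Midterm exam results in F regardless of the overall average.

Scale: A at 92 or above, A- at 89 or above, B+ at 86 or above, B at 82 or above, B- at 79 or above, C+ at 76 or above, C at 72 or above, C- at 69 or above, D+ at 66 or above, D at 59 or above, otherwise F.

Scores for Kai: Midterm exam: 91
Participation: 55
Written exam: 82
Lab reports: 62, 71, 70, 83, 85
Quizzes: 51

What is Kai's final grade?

C

Lab reports: drop 62 → average of remaining 4 = 309/4 = 77.25
Midterm exam score 91 ≥ 50: minimum met.
Weighted total:
  Midterm exam 91 × 0.28 = 25.48
  Participation 55 × 0.2 = 11
  Written exam 82 × 0.07 = 5.74
  Lab reports 77.25 × 0.38 = 29.355
  Quizzes 51 × 0.07 = 3.57
Sum = 75.145
75.145 is ≥ 72 and < 76 → C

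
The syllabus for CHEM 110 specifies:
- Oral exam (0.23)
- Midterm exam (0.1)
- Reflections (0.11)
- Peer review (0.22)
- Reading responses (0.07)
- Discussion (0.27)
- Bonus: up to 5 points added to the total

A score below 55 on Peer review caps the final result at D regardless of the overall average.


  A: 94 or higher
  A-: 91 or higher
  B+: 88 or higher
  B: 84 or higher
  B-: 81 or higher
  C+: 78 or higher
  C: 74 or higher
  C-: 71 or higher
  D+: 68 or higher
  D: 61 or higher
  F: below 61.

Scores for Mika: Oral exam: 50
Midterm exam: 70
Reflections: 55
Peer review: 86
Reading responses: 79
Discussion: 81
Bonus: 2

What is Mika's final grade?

C-

Peer review score 86 ≥ 55: minimum met.
Weighted total:
  Oral exam 50 × 0.23 = 11.5
  Midterm exam 70 × 0.1 = 7
  Reflections 55 × 0.11 = 6.05
  Peer review 86 × 0.22 = 18.92
  Reading responses 79 × 0.07 = 5.53
  Discussion 81 × 0.27 = 21.87
Sum = 70.87
Bonus: 70.87 + 2 = 72.87
72.87 is ≥ 71 and < 74 → C-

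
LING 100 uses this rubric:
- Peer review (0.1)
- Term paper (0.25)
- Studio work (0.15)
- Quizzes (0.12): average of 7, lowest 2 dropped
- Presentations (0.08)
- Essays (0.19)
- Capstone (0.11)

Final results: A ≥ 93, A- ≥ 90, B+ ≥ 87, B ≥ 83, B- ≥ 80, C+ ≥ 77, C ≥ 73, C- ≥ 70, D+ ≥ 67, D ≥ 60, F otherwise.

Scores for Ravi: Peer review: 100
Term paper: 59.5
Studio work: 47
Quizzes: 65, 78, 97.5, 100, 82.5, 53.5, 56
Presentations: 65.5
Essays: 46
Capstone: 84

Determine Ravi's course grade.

Quizzes: drop 53.5, 56 → average of remaining 5 = 423/5 = 84.6
Weighted total:
  Peer review 100 × 0.1 = 10
  Term paper 59.5 × 0.25 = 14.875
  Studio work 47 × 0.15 = 7.05
  Quizzes 84.6 × 0.12 = 10.152
  Presentations 65.5 × 0.08 = 5.24
  Essays 46 × 0.19 = 8.74
  Capstone 84 × 0.11 = 9.24
Sum = 65.297
65.297 is ≥ 60 and < 67 → D

D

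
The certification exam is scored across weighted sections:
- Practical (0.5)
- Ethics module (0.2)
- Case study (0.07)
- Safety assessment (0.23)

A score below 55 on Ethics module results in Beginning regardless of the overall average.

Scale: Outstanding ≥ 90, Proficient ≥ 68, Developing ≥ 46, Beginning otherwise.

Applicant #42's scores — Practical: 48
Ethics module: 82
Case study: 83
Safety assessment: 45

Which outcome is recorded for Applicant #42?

Developing

Ethics module score 82 ≥ 55: minimum met.
Weighted total:
  Practical 48 × 0.5 = 24
  Ethics module 82 × 0.2 = 16.4
  Case study 83 × 0.07 = 5.81
  Safety assessment 45 × 0.23 = 10.35
Sum = 56.56
56.56 is ≥ 46 and < 68 → Developing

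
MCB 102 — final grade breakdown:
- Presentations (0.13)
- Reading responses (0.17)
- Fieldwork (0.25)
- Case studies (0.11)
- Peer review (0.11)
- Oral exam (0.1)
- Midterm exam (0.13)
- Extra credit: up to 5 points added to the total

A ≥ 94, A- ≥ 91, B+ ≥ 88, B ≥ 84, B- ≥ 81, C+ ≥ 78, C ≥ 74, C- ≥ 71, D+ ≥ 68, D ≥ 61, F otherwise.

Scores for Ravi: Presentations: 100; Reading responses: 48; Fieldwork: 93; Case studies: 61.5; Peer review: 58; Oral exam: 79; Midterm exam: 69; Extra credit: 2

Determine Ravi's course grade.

C

Weighted total:
  Presentations 100 × 0.13 = 13
  Reading responses 48 × 0.17 = 8.16
  Fieldwork 93 × 0.25 = 23.25
  Case studies 61.5 × 0.11 = 6.765
  Peer review 58 × 0.11 = 6.38
  Oral exam 79 × 0.1 = 7.9
  Midterm exam 69 × 0.13 = 8.97
Sum = 74.425
Extra credit: 74.425 + 2 = 76.425
76.425 is ≥ 74 and < 78 → C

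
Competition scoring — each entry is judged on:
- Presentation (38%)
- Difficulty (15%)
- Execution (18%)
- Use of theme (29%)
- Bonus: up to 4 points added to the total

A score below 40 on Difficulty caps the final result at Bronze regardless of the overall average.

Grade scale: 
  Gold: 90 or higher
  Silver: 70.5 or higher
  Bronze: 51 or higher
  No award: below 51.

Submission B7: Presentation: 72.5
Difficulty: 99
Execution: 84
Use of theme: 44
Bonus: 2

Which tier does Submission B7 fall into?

Difficulty score 99 ≥ 40: minimum met.
Weighted total:
  Presentation 72.5 × 0.38 = 27.55
  Difficulty 99 × 0.15 = 14.85
  Execution 84 × 0.18 = 15.12
  Use of theme 44 × 0.29 = 12.76
Sum = 70.28
Bonus: 70.28 + 2 = 72.28
72.28 is ≥ 70.5 and < 90 → Silver

Silver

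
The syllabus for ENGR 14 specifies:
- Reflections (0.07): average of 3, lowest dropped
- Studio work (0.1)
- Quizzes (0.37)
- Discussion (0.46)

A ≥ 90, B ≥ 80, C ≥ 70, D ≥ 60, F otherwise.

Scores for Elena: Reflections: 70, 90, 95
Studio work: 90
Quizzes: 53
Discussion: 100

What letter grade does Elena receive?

Reflections: drop 70 → average of remaining 2 = 185/2 = 92.5
Weighted total:
  Reflections 92.5 × 0.07 = 6.475
  Studio work 90 × 0.1 = 9
  Quizzes 53 × 0.37 = 19.61
  Discussion 100 × 0.46 = 46
Sum = 81.085
81.085 is ≥ 80 and < 90 → B

B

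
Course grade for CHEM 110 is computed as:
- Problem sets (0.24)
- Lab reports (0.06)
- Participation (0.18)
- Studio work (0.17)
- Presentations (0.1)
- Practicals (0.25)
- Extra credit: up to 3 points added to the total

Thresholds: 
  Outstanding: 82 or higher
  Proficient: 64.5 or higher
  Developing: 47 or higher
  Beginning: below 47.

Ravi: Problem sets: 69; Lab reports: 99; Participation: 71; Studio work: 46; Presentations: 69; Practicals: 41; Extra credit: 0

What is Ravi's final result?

Weighted total:
  Problem sets 69 × 0.24 = 16.56
  Lab reports 99 × 0.06 = 5.94
  Participation 71 × 0.18 = 12.78
  Studio work 46 × 0.17 = 7.82
  Presentations 69 × 0.1 = 6.9
  Practicals 41 × 0.25 = 10.25
Sum = 60.25
Extra credit: 60.25 + 0 = 60.25
60.25 is ≥ 47 and < 64.5 → Developing

Developing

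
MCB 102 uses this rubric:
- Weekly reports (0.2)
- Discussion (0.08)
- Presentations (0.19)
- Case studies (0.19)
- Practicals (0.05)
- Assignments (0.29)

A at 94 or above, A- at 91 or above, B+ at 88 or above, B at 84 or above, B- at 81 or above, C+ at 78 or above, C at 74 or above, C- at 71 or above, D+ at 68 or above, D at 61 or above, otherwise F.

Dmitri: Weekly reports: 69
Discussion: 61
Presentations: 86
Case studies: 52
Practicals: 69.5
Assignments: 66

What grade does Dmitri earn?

Weighted total:
  Weekly reports 69 × 0.2 = 13.8
  Discussion 61 × 0.08 = 4.88
  Presentations 86 × 0.19 = 16.34
  Case studies 52 × 0.19 = 9.88
  Practicals 69.5 × 0.05 = 3.475
  Assignments 66 × 0.29 = 19.14
Sum = 67.515
67.515 is ≥ 61 and < 68 → D

D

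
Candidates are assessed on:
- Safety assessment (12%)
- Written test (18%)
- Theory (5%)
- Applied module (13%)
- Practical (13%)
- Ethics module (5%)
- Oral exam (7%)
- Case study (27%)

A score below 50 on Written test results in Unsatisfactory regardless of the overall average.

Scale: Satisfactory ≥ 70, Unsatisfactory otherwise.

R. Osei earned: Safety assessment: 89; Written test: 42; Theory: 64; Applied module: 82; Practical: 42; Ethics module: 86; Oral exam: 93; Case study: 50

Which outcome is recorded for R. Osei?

Written test score 42 < 50: minimum not met.
Weighted total:
  Safety assessment 89 × 0.12 = 10.68
  Written test 42 × 0.18 = 7.56
  Theory 64 × 0.05 = 3.2
  Applied module 82 × 0.13 = 10.66
  Practical 42 × 0.13 = 5.46
  Ethics module 86 × 0.05 = 4.3
  Oral exam 93 × 0.07 = 6.51
  Case study 50 × 0.27 = 13.5
Sum = 61.87
Because the Written test minimum was not met, the result is Unsatisfactory.

Unsatisfactory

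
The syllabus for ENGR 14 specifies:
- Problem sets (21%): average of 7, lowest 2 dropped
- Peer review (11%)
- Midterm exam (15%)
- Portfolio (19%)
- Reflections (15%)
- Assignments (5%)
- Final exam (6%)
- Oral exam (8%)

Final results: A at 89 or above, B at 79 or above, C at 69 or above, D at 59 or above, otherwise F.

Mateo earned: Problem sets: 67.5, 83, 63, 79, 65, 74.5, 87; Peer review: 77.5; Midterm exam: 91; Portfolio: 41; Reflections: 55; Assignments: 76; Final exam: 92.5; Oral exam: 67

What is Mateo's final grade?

Problem sets: drop 63, 65 → average of remaining 5 = 391/5 = 78.2
Weighted total:
  Problem sets 78.2 × 0.21 = 16.422
  Peer review 77.5 × 0.11 = 8.525
  Midterm exam 91 × 0.15 = 13.65
  Portfolio 41 × 0.19 = 7.79
  Reflections 55 × 0.15 = 8.25
  Assignments 76 × 0.05 = 3.8
  Final exam 92.5 × 0.06 = 5.55
  Oral exam 67 × 0.08 = 5.36
Sum = 69.347
69.347 is ≥ 69 and < 79 → C

C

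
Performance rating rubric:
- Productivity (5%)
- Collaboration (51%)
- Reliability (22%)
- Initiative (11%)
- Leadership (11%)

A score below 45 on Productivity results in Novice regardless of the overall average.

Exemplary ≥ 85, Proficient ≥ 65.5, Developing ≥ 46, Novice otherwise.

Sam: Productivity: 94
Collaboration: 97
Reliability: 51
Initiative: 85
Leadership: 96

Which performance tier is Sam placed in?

Exemplary

Productivity score 94 ≥ 45: minimum met.
Weighted total:
  Productivity 94 × 0.05 = 4.7
  Collaboration 97 × 0.51 = 49.47
  Reliability 51 × 0.22 = 11.22
  Initiative 85 × 0.11 = 9.35
  Leadership 96 × 0.11 = 10.56
Sum = 85.3
85.3 ≥ 85 → Exemplary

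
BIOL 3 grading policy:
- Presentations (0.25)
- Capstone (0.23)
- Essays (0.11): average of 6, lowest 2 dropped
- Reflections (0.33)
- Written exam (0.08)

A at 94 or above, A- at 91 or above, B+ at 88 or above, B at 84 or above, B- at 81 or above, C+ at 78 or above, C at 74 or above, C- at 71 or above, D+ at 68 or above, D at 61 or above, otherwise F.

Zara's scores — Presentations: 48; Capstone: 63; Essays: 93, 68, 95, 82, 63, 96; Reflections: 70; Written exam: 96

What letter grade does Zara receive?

Essays: drop 63, 68 → average of remaining 4 = 366/4 = 91.5
Weighted total:
  Presentations 48 × 0.25 = 12
  Capstone 63 × 0.23 = 14.49
  Essays 91.5 × 0.11 = 10.065
  Reflections 70 × 0.33 = 23.1
  Written exam 96 × 0.08 = 7.68
Sum = 67.335
67.335 is ≥ 61 and < 68 → D

D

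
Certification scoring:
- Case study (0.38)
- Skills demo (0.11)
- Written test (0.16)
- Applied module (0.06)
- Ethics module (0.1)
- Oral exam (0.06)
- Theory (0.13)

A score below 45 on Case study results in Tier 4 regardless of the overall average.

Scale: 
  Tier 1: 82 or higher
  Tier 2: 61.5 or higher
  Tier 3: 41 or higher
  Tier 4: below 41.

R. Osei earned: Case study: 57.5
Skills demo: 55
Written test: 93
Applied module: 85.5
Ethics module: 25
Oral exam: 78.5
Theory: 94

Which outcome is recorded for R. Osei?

Tier 2

Case study score 57.5 ≥ 45: minimum met.
Weighted total:
  Case study 57.5 × 0.38 = 21.85
  Skills demo 55 × 0.11 = 6.05
  Written test 93 × 0.16 = 14.88
  Applied module 85.5 × 0.06 = 5.13
  Ethics module 25 × 0.1 = 2.5
  Oral exam 78.5 × 0.06 = 4.71
  Theory 94 × 0.13 = 12.22
Sum = 67.34
67.34 is ≥ 61.5 and < 82 → Tier 2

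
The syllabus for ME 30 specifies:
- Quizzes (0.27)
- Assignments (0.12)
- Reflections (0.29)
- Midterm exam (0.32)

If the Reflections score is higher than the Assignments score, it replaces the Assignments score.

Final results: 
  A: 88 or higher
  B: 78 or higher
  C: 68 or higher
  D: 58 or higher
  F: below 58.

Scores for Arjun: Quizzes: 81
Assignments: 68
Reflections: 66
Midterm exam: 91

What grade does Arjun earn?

Reflections (66) ≤ Assignments (68), so Assignments stays at 68.
Weighted total:
  Quizzes 81 × 0.27 = 21.87
  Assignments 68 × 0.12 = 8.16
  Reflections 66 × 0.29 = 19.14
  Midterm exam 91 × 0.32 = 29.12
Sum = 78.29
78.29 is ≥ 78 and < 88 → B

B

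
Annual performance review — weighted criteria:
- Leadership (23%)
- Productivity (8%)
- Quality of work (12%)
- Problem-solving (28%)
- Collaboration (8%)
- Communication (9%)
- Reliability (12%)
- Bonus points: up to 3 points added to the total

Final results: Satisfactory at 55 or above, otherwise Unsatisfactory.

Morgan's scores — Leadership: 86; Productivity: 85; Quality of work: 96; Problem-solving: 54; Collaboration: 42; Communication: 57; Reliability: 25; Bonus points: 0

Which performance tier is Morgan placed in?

Satisfactory

Weighted total:
  Leadership 86 × 0.23 = 19.78
  Productivity 85 × 0.08 = 6.8
  Quality of work 96 × 0.12 = 11.52
  Problem-solving 54 × 0.28 = 15.12
  Collaboration 42 × 0.08 = 3.36
  Communication 57 × 0.09 = 5.13
  Reliability 25 × 0.12 = 3
Sum = 64.71
Bonus points: 64.71 + 0 = 64.71
64.71 ≥ 55 → Satisfactory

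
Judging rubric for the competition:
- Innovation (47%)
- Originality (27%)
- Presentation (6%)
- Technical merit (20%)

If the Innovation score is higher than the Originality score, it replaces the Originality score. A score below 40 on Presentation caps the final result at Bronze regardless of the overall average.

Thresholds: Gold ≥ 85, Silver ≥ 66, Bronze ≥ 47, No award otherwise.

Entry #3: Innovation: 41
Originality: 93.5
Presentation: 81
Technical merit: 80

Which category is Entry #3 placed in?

Bronze

Innovation (41) ≤ Originality (93.5), so Originality stays at 93.5.
Presentation score 81 ≥ 40: minimum met.
Weighted total:
  Innovation 41 × 0.47 = 19.27
  Originality 93.5 × 0.27 = 25.245
  Presentation 81 × 0.06 = 4.86
  Technical merit 80 × 0.2 = 16
Sum = 65.375
65.375 is ≥ 47 and < 66 → Bronze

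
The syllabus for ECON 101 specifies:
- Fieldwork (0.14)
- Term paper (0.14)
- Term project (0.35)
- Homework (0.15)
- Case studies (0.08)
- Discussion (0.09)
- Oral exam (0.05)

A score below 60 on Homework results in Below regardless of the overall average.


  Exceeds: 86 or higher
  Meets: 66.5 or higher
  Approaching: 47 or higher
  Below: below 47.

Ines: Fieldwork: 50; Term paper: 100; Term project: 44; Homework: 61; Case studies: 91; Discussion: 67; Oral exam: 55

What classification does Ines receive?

Approaching

Homework score 61 ≥ 60: minimum met.
Weighted total:
  Fieldwork 50 × 0.14 = 7
  Term paper 100 × 0.14 = 14
  Term project 44 × 0.35 = 15.4
  Homework 61 × 0.15 = 9.15
  Case studies 91 × 0.08 = 7.28
  Discussion 67 × 0.09 = 6.03
  Oral exam 55 × 0.05 = 2.75
Sum = 61.61
61.61 is ≥ 47 and < 66.5 → Approaching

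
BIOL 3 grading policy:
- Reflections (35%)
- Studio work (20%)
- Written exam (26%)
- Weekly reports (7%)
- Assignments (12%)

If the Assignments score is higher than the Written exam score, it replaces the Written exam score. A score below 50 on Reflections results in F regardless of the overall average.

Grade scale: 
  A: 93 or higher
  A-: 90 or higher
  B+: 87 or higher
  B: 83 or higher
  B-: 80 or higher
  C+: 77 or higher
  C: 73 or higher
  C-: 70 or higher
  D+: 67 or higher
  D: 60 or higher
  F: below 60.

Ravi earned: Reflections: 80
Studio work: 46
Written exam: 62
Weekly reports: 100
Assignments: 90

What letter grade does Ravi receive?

Assignments (90) > Written exam (62), so Written exam counts as 90.
Reflections score 80 ≥ 50: minimum met.
Weighted total:
  Reflections 80 × 0.35 = 28
  Studio work 46 × 0.2 = 9.2
  Written exam 90 × 0.26 = 23.4
  Weekly reports 100 × 0.07 = 7
  Assignments 90 × 0.12 = 10.8
Sum = 78.4
78.4 is ≥ 77 and < 80 → C+

C+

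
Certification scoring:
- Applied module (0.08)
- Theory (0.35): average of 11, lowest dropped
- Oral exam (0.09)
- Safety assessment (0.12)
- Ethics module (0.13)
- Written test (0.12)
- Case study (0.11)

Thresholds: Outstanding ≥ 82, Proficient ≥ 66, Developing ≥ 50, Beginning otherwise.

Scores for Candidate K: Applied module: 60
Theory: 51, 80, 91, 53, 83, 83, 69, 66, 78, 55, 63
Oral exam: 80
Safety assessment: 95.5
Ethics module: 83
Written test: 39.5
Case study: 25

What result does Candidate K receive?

Proficient

Theory: drop 51 → average of remaining 10 = 721/10 = 72.1
Weighted total:
  Applied module 60 × 0.08 = 4.8
  Theory 72.1 × 0.35 = 25.235
  Oral exam 80 × 0.09 = 7.2
  Safety assessment 95.5 × 0.12 = 11.46
  Ethics module 83 × 0.13 = 10.79
  Written test 39.5 × 0.12 = 4.74
  Case study 25 × 0.11 = 2.75
Sum = 66.975
66.975 is ≥ 66 and < 82 → Proficient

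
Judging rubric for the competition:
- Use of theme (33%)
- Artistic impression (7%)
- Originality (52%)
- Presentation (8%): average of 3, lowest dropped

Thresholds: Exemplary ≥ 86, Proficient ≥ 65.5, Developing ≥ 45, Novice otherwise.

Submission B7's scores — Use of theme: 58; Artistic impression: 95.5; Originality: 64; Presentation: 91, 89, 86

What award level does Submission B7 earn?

Presentation: drop 86 → average of remaining 2 = 180/2 = 90
Weighted total:
  Use of theme 58 × 0.33 = 19.14
  Artistic impression 95.5 × 0.07 = 6.685
  Originality 64 × 0.52 = 33.28
  Presentation 90 × 0.08 = 7.2
Sum = 66.305
66.305 is ≥ 65.5 and < 86 → Proficient

Proficient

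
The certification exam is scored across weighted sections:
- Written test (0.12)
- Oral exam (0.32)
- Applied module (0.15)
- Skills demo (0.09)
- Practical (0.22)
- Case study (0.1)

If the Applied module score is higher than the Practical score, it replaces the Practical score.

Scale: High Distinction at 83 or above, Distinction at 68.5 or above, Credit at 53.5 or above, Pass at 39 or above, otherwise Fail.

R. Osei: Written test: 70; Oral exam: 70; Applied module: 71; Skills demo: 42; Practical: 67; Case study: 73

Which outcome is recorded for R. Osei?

Credit

Applied module (71) > Practical (67), so Practical counts as 71.
Weighted total:
  Written test 70 × 0.12 = 8.4
  Oral exam 70 × 0.32 = 22.4
  Applied module 71 × 0.15 = 10.65
  Skills demo 42 × 0.09 = 3.78
  Practical 71 × 0.22 = 15.62
  Case study 73 × 0.1 = 7.3
Sum = 68.15
68.15 is ≥ 53.5 and < 68.5 → Credit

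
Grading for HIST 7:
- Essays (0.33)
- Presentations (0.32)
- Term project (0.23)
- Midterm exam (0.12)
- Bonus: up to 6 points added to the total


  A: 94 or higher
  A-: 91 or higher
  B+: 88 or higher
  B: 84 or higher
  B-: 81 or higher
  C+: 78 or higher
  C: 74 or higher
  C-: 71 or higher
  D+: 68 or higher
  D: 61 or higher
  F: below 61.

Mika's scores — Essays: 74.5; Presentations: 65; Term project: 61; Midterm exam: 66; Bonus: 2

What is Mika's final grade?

D+

Weighted total:
  Essays 74.5 × 0.33 = 24.585
  Presentations 65 × 0.32 = 20.8
  Term project 61 × 0.23 = 14.03
  Midterm exam 66 × 0.12 = 7.92
Sum = 67.335
Bonus: 67.335 + 2 = 69.335
69.335 is ≥ 68 and < 71 → D+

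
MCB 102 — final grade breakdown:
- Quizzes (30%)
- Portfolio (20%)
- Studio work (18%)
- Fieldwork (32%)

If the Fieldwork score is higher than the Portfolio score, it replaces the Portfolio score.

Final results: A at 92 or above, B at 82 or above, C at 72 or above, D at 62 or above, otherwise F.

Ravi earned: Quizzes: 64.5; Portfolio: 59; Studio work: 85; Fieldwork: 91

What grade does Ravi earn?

C

Fieldwork (91) > Portfolio (59), so Portfolio counts as 91.
Weighted total:
  Quizzes 64.5 × 0.3 = 19.35
  Portfolio 91 × 0.2 = 18.2
  Studio work 85 × 0.18 = 15.3
  Fieldwork 91 × 0.32 = 29.12
Sum = 81.97
81.97 is ≥ 72 and < 82 → C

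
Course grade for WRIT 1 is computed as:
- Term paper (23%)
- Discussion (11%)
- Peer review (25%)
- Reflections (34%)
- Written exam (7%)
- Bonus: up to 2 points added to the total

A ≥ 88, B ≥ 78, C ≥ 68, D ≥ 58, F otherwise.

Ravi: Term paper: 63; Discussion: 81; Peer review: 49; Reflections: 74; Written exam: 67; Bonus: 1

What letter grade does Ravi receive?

D

Weighted total:
  Term paper 63 × 0.23 = 14.49
  Discussion 81 × 0.11 = 8.91
  Peer review 49 × 0.25 = 12.25
  Reflections 74 × 0.34 = 25.16
  Written exam 67 × 0.07 = 4.69
Sum = 65.5
Bonus: 65.5 + 1 = 66.5
66.5 is ≥ 58 and < 68 → D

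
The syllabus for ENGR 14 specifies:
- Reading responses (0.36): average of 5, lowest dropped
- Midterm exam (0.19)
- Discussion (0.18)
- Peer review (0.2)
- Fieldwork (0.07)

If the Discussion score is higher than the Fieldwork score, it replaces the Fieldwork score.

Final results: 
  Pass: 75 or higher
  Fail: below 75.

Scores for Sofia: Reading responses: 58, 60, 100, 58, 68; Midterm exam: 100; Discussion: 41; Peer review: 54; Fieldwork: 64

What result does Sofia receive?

Fail

Reading responses: drop 58 → average of remaining 4 = 286/4 = 71.5
Discussion (41) ≤ Fieldwork (64), so Fieldwork stays at 64.
Weighted total:
  Reading responses 71.5 × 0.36 = 25.74
  Midterm exam 100 × 0.19 = 19
  Discussion 41 × 0.18 = 7.38
  Peer review 54 × 0.2 = 10.8
  Fieldwork 64 × 0.07 = 4.48
Sum = 67.4
67.4 < 75 → Fail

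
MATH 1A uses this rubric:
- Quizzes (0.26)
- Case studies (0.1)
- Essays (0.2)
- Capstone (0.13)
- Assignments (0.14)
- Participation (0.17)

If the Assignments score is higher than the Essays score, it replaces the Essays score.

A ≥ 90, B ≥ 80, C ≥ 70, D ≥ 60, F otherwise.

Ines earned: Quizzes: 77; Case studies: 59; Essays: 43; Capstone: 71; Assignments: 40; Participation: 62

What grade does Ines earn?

F

Assignments (40) ≤ Essays (43), so Essays stays at 43.
Weighted total:
  Quizzes 77 × 0.26 = 20.02
  Case studies 59 × 0.1 = 5.9
  Essays 43 × 0.2 = 8.6
  Capstone 71 × 0.13 = 9.23
  Assignments 40 × 0.14 = 5.6
  Participation 62 × 0.17 = 10.54
Sum = 59.89
59.89 < 60 → F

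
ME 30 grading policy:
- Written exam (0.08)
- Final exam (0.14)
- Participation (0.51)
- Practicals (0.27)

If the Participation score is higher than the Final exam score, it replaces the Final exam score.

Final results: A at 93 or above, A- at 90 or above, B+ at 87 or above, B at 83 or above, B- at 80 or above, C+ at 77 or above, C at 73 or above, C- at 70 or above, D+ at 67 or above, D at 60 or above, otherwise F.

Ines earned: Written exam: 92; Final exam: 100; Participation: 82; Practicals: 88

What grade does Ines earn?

B

Participation (82) ≤ Final exam (100), so Final exam stays at 100.
Weighted total:
  Written exam 92 × 0.08 = 7.36
  Final exam 100 × 0.14 = 14
  Participation 82 × 0.51 = 41.82
  Practicals 88 × 0.27 = 23.76
Sum = 86.94
86.94 is ≥ 83 and < 87 → B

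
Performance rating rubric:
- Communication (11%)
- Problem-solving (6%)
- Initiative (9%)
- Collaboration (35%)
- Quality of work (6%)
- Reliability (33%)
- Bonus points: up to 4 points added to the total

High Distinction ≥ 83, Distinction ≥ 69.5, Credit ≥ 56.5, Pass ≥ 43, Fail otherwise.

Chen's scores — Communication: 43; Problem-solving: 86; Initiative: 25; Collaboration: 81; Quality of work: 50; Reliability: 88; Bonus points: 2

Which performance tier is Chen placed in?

Distinction

Weighted total:
  Communication 43 × 0.11 = 4.73
  Problem-solving 86 × 0.06 = 5.16
  Initiative 25 × 0.09 = 2.25
  Collaboration 81 × 0.35 = 28.35
  Quality of work 50 × 0.06 = 3
  Reliability 88 × 0.33 = 29.04
Sum = 72.53
Bonus points: 72.53 + 2 = 74.53
74.53 is ≥ 69.5 and < 83 → Distinction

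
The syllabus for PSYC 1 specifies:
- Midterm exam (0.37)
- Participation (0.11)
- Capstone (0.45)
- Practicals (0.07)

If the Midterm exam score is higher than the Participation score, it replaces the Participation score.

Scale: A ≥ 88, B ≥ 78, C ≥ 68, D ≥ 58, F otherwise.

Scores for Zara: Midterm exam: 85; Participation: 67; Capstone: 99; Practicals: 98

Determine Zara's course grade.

Midterm exam (85) > Participation (67), so Participation counts as 85.
Weighted total:
  Midterm exam 85 × 0.37 = 31.45
  Participation 85 × 0.11 = 9.35
  Capstone 99 × 0.45 = 44.55
  Practicals 98 × 0.07 = 6.86
Sum = 92.21
92.21 ≥ 88 → A

A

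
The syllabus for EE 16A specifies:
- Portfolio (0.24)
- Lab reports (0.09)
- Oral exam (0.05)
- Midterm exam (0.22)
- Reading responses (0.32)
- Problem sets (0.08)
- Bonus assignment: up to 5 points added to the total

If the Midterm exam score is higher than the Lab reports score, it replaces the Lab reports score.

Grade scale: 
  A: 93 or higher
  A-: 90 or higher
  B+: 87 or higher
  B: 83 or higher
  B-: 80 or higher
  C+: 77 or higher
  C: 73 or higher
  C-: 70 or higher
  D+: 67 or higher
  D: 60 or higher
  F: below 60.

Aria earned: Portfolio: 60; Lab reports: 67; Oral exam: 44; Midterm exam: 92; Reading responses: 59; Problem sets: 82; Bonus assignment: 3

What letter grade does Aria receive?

C

Midterm exam (92) > Lab reports (67), so Lab reports counts as 92.
Weighted total:
  Portfolio 60 × 0.24 = 14.4
  Lab reports 92 × 0.09 = 8.28
  Oral exam 44 × 0.05 = 2.2
  Midterm exam 92 × 0.22 = 20.24
  Reading responses 59 × 0.32 = 18.88
  Problem sets 82 × 0.08 = 6.56
Sum = 70.56
Bonus assignment: 70.56 + 3 = 73.56
73.56 is ≥ 73 and < 77 → C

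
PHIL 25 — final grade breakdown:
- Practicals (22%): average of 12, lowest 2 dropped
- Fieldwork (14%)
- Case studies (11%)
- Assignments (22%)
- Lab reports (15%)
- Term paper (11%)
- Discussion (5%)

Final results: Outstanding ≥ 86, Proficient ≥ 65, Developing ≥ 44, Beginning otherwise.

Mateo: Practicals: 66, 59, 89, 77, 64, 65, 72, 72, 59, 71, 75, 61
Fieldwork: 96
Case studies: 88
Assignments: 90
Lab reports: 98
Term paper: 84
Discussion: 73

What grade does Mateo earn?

Practicals: drop 59, 59 → average of remaining 10 = 712/10 = 71.2
Weighted total:
  Practicals 71.2 × 0.22 = 15.664
  Fieldwork 96 × 0.14 = 13.44
  Case studies 88 × 0.11 = 9.68
  Assignments 90 × 0.22 = 19.8
  Lab reports 98 × 0.15 = 14.7
  Term paper 84 × 0.11 = 9.24
  Discussion 73 × 0.05 = 3.65
Sum = 86.174
86.174 ≥ 86 → Outstanding

Outstanding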